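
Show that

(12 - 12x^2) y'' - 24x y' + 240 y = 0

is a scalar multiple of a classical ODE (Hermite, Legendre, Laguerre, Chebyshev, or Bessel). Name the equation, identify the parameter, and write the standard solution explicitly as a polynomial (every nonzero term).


All three coefficients share the factor 12; dividing through by 12 gives  (1 - x^2) y'' - 2x y' + 20 y = 0.
This matches the Legendre equation (1 - x^2) y'' - 2x y' + n(n+1) y = 0 (note the -2x y' term) with n(n+1) = 20, so n = 4; the polynomial solution is P_4(x).
With y = sum_k a_k x^k, matching x^k gives (k+2)(k+1) a_{k+2} = [k(k+1) - n(n+1)] a_k = (k - 4)(k + 5) a_k. The right side vanishes at k = 4, so the series with the parity of 4 terminates at degree 4.
Standard normalization (P_n(1) = 1): leading coefficient (2n)!/(2^n (n!)^2) = 40320/(16*576) = 35/8, so a_4 = 35/8. Work downward with a_k = (k+1)(k+2) a_{k+2} / ((k - 4)(k + 5)):
  a_2 = (3)(4)(35/8) / ((2 - 4)(2 + 5)) = (105/2)/(-14) = -15/4
  a_0 = (1)(2)(-15/4) / ((0 - 4)(0 + 5)) = (-15/2)/(-20) = 3/8
Hence P_4(x) = 35 x^4/8 - 15 x^2/4 + 3/8.

P_4(x); series = 35 x^4/8 - 15 x^2/4 + 3/8


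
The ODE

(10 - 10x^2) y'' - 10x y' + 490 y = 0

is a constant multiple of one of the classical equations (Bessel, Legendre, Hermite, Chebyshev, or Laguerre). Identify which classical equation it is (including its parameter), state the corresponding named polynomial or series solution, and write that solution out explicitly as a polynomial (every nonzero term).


All three coefficients share the factor 10; dividing through by 10 gives  (1 - x^2) y'' - x y' + 49 y = 0.
This matches the Chebyshev equation (1 - x^2) y'' - x y' + n^2 y = 0 (note the -x y' term, not -2x y') with n^2 = 49, so n = 7; the polynomial solution is T_7(x).
With y = sum_k a_k x^k, matching x^k gives (k+2)(k+1) a_{k+2} = (k^2 - n^2) a_k = (k - 7)(k + 7) a_k. The right side vanishes at k = 7, so the series with the parity of 7 terminates at degree 7.
Standard normalization: leading coefficient of T_n is 2^(n-1), so a_7 = 2^6 = 64. Work downward with a_k = (k+1)(k+2) a_{k+2} / ((k - 7)(k + 7)):
  a_5 = (6)(7)(64) / ((5 - 7)(5 + 7)) = 2688/(-24) = -112
  a_3 = (4)(5)(-112) / ((3 - 7)(3 + 7)) = -2240/(-40) = 56
  a_1 = (2)(3)(56) / ((1 - 7)(1 + 7)) = 336/(-48) = -7
Hence T_7(x) = 64 x^7 - 112 x^5 + 56 x^3 - 7 x.

T_7(x); series = 64 x^7 - 112 x^5 + 56 x^3 - 7 x


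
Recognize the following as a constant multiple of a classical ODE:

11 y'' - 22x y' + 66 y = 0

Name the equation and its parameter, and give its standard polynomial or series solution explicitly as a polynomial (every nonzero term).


All three coefficients share the factor 11; dividing through by 11 gives  y'' - 2x y' + 6 y = 0.
This matches the Hermite equation y'' - 2x y' + 2n y = 0 with 2n = 6, so n = 3; the polynomial solution is H_3(x).
With y = sum_k a_k x^k, matching x^k gives (k+2)(k+1) a_{k+2} = 2(k - n) a_k = 2(k - 3) a_k. The right side vanishes at k = 3, so the series with the parity of 3 terminates at degree 3.
Standard normalization: leading coefficient of H_n is 2^n, so a_3 = 2^3 = 8. Work downward with a_k = (k+1)(k+2) a_{k+2} / (2(k - n)):
  a_1 = (2)(3)(8) / (2(1 - 3)) = 48/(-4) = -12
Hence H_3(x) = 8 x^3 - 12 x.

H_3(x); series = 8 x^3 - 12 x


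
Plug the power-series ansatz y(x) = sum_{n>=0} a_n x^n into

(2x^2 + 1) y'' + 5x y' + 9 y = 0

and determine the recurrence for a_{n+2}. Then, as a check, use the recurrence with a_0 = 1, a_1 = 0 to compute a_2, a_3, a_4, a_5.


Substitute y = sum_n a_n x^n.
(1 + 2 x^2) y'' contributes (n+2)(n+1) a_{n+2} + 2 n(n-1) a_n at x^n.
5 x y'(x) contributes 5 n a_n at x^n.
9 y(x) contributes 9 a_n at x^n.
Matching x^n: (n+2)(n+1) a_{n+2} + (2 n(n-1) + 5 n + 9) a_n = 0.
Thus a_{n+2} = (-2 n(n-1) - 5 n - 9) / ((n+1)(n+2)) * a_n.

Check with a_0 = 1, a_1 = 0 (apply the recurrence for n = 0, 1, 2, 3): a_0 = 1, a_1 = 0, a_2 = -9/2, a_3 = 0, a_4 = 69/8, a_5 = 0.

a_(n+2) = (-2 n(n-1) - 5 n - 9) / ((n+1)(n+2)) * a_n; check: a_0 = 1, a_1 = 0, a_2 = -9/2, a_3 = 0, a_4 = 69/8, a_5 = 0


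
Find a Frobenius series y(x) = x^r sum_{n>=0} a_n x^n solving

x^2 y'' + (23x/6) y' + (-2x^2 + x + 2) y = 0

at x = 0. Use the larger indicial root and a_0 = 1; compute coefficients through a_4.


Write in Frobenius form y'' + (p(x)/x) y' + (q(x)/x^2) y = 0:
  p(x) = 23/6,  q(x) = -2x^2 + x + 2.
Indicial equation: r(r-1) + (23/6) r + (2) = 0 -> roots r_1 = -4/3, r_2 = -3/2.
Take r = r_1 = -4/3. Let y(x) = x^r sum_{n>=0} a_n x^n with a_0 = 1.
Substitute y = x^r sum a_n x^n and match x^{r+n}. The recurrence is
  D(n) a_n + 1 a_{n-1} - 2 a_{n-2} = 0,  where D(n) = (r+n)(r+n-1) + (23/6)(r+n) + (2).
  a_n = [-1 a_{n-1} + 2 a_{n-2}] / D(n).
Since the indicial polynomial factors as (r - r_1)(r - r_2), D(n) = (r_1 + n - r_1)(r_1 + n - r_2) = n(n + 1/6).
Evaluating step by step (a_0 = 1):
  n = 1: D(1) = 1(1 + 1/6) = 7/6; numerator = -1(1) = -1; a_1 = (-1)/(7/6) = -6/7
  n = 2: D(2) = 2(2 + 1/6) = 13/3; numerator = -1(-6/7) + 2(1) = 20/7; a_2 = (20/7)/(13/3) = 60/91
  n = 3: D(3) = 3(3 + 1/6) = 19/2; numerator = -1(60/91) + 2(-6/7) = -216/91; a_3 = (-216/91)/(19/2) = -432/1729
  n = 4: D(4) = 4(4 + 1/6) = 50/3; numerator = -1(-432/1729) + 2(60/91) = 2712/1729; a_4 = (2712/1729)/(50/3) = 4068/43225

r = -4/3; a_0 = 1; a_1 = -6/7; a_2 = 60/91; a_3 = -432/1729; a_4 = 4068/43225


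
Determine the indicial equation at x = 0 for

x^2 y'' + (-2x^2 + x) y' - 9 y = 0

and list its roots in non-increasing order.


Divide by x^2 to reach normal form y'' + P_1(x) y' + P_2(x) y = 0 with P_1(x) = -2 + 1/x and P_2(x) = -9/x^2.
x = 0 is a singular point because the y'-coefficient -2 + 1/x has a pole at x = 0 and the y-coefficient -9/x^2 has a pole at x = 0.
It is a regular singular point because x P_1(x) = p(x) = 1 - 2x and x^2 P_2(x) = q(x) = -9 are polynomials, hence analytic at x = 0.
p(0) = 1,  q(0) = -9.
Indicial equation: r(r-1) + p(0) r + q(0) = 0, i.e. r^2 + (p(0) - 1) r + q(0) = 0, i.e. r^2 - 9 = 0.
Discriminant: (0)^2 - 4(-9) = 36, so r = (0 ± 6)/2.
Solving: r_1 = 3, r_2 = -3.

indicial: r^2 - 9 = 0; roots r_1 = 3, r_2 = -3


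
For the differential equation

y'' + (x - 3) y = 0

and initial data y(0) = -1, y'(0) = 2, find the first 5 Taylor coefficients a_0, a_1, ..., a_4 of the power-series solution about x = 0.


Ansatz: y(x) = sum_{n>=0} a_n x^n, so y'(x) = sum_{n>=1} n a_n x^(n-1) and y''(x) = sum_{n>=2} n(n-1) a_n x^(n-2).
Substitute into P(x) y'' + Q(x) y' + R(x) y = 0 with P(x) = 1, Q(x) = 0, R(x) = x - 3, and match powers of x.
Initial conditions: a_0 = -1, a_1 = 2.
Setting the coefficient of each power of x to zero and solving order by order (substituting the coefficients already found):
  x^0: 2 a_2 - 3 a_0 = 0  ->  2 a_2 = 3 a_0 = -3  ->  a_2 = -3/2
  x^1: 6 a_3 - 3 a_1 + a_0 = 0  ->  6 a_3 = 3 a_1 - a_0 = 7  ->  a_3 = 7/6
  x^2: 12 a_4 - 3 a_2 + a_1 = 0  ->  12 a_4 = 3 a_2 - a_1 = -13/2  ->  a_4 = -13/24
Truncated series: y(x) = -1 + 2 x - (3/2) x^2 + (7/6) x^3 - (13/24) x^4 + O(x^5).

a_0 = -1; a_1 = 2; a_2 = -3/2; a_3 = 7/6; a_4 = -13/24


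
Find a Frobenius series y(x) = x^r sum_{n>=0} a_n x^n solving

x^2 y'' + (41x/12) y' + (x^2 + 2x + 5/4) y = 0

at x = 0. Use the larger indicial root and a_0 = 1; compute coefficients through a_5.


Write in Frobenius form y'' + (p(x)/x) y' + (q(x)/x^2) y = 0:
  p(x) = 41/12,  q(x) = x^2 + 2x + 5/4.
Indicial equation: r(r-1) + (41/12) r + (5/4) = 0 -> roots r_1 = -3/4, r_2 = -5/3.
Take r = r_1 = -3/4. Let y(x) = x^r sum_{n>=0} a_n x^n with a_0 = 1.
Substitute y = x^r sum a_n x^n and match x^{r+n}. The recurrence is
  D(n) a_n + 2 a_{n-1} + 1 a_{n-2} = 0,  where D(n) = (r+n)(r+n-1) + (41/12)(r+n) + (5/4).
  a_n = [-2 a_{n-1} - 1 a_{n-2}] / D(n).
Since the indicial polynomial factors as (r - r_1)(r - r_2), D(n) = (r_1 + n - r_1)(r_1 + n - r_2) = n(n + 11/12).
Evaluating step by step (a_0 = 1):
  n = 1: D(1) = 1(1 + 11/12) = 23/12; numerator = -2(1) = -2; a_1 = (-2)/(23/12) = -24/23
  n = 2: D(2) = 2(2 + 11/12) = 35/6; numerator = -2(-24/23) - 1(1) = 25/23; a_2 = (25/23)/(35/6) = 30/161
  n = 3: D(3) = 3(3 + 11/12) = 47/4; numerator = -2(30/161) - 1(-24/23) = 108/161; a_3 = (108/161)/(47/4) = 432/7567
  n = 4: D(4) = 4(4 + 11/12) = 59/3; numerator = -2(432/7567) - 1(30/161) = -2274/7567; a_4 = (-2274/7567)/(59/3) = -6822/446453
  n = 5: D(5) = 5(5 + 11/12) = 355/12; numerator = -2(-6822/446453) - 1(432/7567) = -36/1357; a_5 = (-36/1357)/(355/12) = -432/481735

r = -3/4; a_0 = 1; a_1 = -24/23; a_2 = 30/161; a_3 = 432/7567; a_4 = -6822/446453; a_5 = -432/481735


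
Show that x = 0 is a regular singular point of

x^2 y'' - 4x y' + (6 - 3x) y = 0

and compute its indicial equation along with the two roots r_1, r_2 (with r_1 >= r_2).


Divide by x^2 to reach normal form y'' + P_1(x) y' + P_2(x) y = 0 with P_1(x) = -4/x and P_2(x) = -3/x + 6/x^2.
x = 0 is a singular point because the y'-coefficient -4/x has a pole at x = 0 and the y-coefficient -3/x + 6/x^2 has a pole at x = 0.
It is a regular singular point because x P_1(x) = p(x) = -4 and x^2 P_2(x) = q(x) = 6 - 3x are polynomials, hence analytic at x = 0.
p(0) = -4,  q(0) = 6.
Indicial equation: r(r-1) + p(0) r + q(0) = 0, i.e. r^2 + (p(0) - 1) r + q(0) = 0, i.e. r^2 - 5 r + 6 = 0.
Discriminant: (-5)^2 - 4(6) = 1, so r = (5 ± 1)/2.
Solving: r_1 = 3, r_2 = 2.

indicial: r^2 - 5 r + 6 = 0; roots r_1 = 3, r_2 = 2


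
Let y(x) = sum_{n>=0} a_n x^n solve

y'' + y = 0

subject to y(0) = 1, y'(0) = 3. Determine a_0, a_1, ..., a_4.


Ansatz: y(x) = sum_{n>=0} a_n x^n, so y'(x) = sum_{n>=1} n a_n x^(n-1) and y''(x) = sum_{n>=2} n(n-1) a_n x^(n-2).
Substitute into P(x) y'' + Q(x) y' + R(x) y = 0 with P(x) = 1, Q(x) = 0, R(x) = 1, and match powers of x.
Initial conditions: a_0 = 1, a_1 = 3.
Setting the coefficient of each power of x to zero and solving order by order (substituting the coefficients already found):
  x^0: 2 a_2 + a_0 = 0  ->  2 a_2 = -a_0 = -1  ->  a_2 = -1/2
  x^1: 6 a_3 + a_1 = 0  ->  6 a_3 = -a_1 = -3  ->  a_3 = -1/2
  x^2: 12 a_4 + a_2 = 0  ->  12 a_4 = -a_2 = 1/2  ->  a_4 = 1/24
Truncated series: y(x) = 1 + 3 x - (1/2) x^2 - (1/2) x^3 + (1/24) x^4 + O(x^5).

a_0 = 1; a_1 = 3; a_2 = -1/2; a_3 = -1/2; a_4 = 1/24


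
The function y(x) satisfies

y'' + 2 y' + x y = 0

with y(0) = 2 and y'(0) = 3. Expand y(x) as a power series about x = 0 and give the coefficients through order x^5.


Ansatz: y(x) = sum_{n>=0} a_n x^n, so y'(x) = sum_{n>=1} n a_n x^(n-1) and y''(x) = sum_{n>=2} n(n-1) a_n x^(n-2).
Substitute into P(x) y'' + Q(x) y' + R(x) y = 0 with P(x) = 1, Q(x) = 2, R(x) = x, and match powers of x.
Initial conditions: a_0 = 2, a_1 = 3.
Setting the coefficient of each power of x to zero and solving order by order (substituting the coefficients already found):
  x^0: 2 a_2 + 2 a_1 = 0  ->  2 a_2 = -2 a_1 = -6  ->  a_2 = -3
  x^1: 6 a_3 + 4 a_2 + a_0 = 0  ->  6 a_3 = -4 a_2 - a_0 = 10  ->  a_3 = 5/3
  x^2: 12 a_4 + 6 a_3 + a_1 = 0  ->  12 a_4 = -6 a_3 - a_1 = -13  ->  a_4 = -13/12
  x^3: 20 a_5 + 8 a_4 + a_2 = 0  ->  20 a_5 = -8 a_4 - a_2 = 35/3  ->  a_5 = 7/12
Truncated series: y(x) = 2 + 3 x - 3 x^2 + (5/3) x^3 - (13/12) x^4 + (7/12) x^5 + O(x^6).

a_0 = 2; a_1 = 3; a_2 = -3; a_3 = 5/3; a_4 = -13/12; a_5 = 7/12


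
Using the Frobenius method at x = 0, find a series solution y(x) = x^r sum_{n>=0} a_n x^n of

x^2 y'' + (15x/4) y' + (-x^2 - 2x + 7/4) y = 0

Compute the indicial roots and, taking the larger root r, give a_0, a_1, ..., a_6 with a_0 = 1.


Write in Frobenius form y'' + (p(x)/x) y' + (q(x)/x^2) y = 0:
  p(x) = 15/4,  q(x) = -x^2 - 2x + 7/4.
Indicial equation: r(r-1) + (15/4) r + (7/4) = 0 -> roots r_1 = -1, r_2 = -7/4.
Take r = r_1 = -1. Let y(x) = x^r sum_{n>=0} a_n x^n with a_0 = 1.
Substitute y = x^r sum a_n x^n and match x^{r+n}. The recurrence is
  D(n) a_n - 2 a_{n-1} - 1 a_{n-2} = 0,  where D(n) = (r+n)(r+n-1) + (15/4)(r+n) + (7/4).
  a_n = [2 a_{n-1} + 1 a_{n-2}] / D(n).
Since the indicial polynomial factors as (r - r_1)(r - r_2), D(n) = (r_1 + n - r_1)(r_1 + n - r_2) = n(n + 3/4).
Evaluating step by step (a_0 = 1):
  n = 1: D(1) = 1(1 + 3/4) = 7/4; numerator = 2(1) = 2; a_1 = (2)/(7/4) = 8/7
  n = 2: D(2) = 2(2 + 3/4) = 11/2; numerator = 2(8/7) + 1(1) = 23/7; a_2 = (23/7)/(11/2) = 46/77
  n = 3: D(3) = 3(3 + 3/4) = 45/4; numerator = 2(46/77) + 1(8/7) = 180/77; a_3 = (180/77)/(45/4) = 16/77
  n = 4: D(4) = 4(4 + 3/4) = 19; numerator = 2(16/77) + 1(46/77) = 78/77; a_4 = (78/77)/(19) = 78/1463
  n = 5: D(5) = 5(5 + 3/4) = 115/4; numerator = 2(78/1463) + 1(16/77) = 460/1463; a_5 = (460/1463)/(115/4) = 16/1463
  n = 6: D(6) = 6(6 + 3/4) = 81/2; numerator = 2(16/1463) + 1(78/1463) = 10/133; a_6 = (10/133)/(81/2) = 20/10773

r = -1; a_0 = 1; a_1 = 8/7; a_2 = 46/77; a_3 = 16/77; a_4 = 78/1463; a_5 = 16/1463; a_6 = 20/10773


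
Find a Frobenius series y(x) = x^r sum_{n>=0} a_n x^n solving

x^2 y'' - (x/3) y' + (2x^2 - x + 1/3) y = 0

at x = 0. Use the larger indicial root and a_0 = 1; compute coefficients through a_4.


Write in Frobenius form y'' + (p(x)/x) y' + (q(x)/x^2) y = 0:
  p(x) = -1/3,  q(x) = 2x^2 - x + 1/3.
Indicial equation: r(r-1) + (-1/3) r + (1/3) = 0 -> roots r_1 = 1, r_2 = 1/3.
Take r = r_1 = 1. Let y(x) = x^r sum_{n>=0} a_n x^n with a_0 = 1.
Substitute y = x^r sum a_n x^n and match x^{r+n}. The recurrence is
  D(n) a_n - 1 a_{n-1} + 2 a_{n-2} = 0,  where D(n) = (r+n)(r+n-1) + (-1/3)(r+n) + (1/3).
  a_n = [1 a_{n-1} - 2 a_{n-2}] / D(n).
Since the indicial polynomial factors as (r - r_1)(r - r_2), D(n) = (r_1 + n - r_1)(r_1 + n - r_2) = n(n + 2/3).
Evaluating step by step (a_0 = 1):
  n = 1: D(1) = 1(1 + 2/3) = 5/3; numerator = 1(1) = 1; a_1 = (1)/(5/3) = 3/5
  n = 2: D(2) = 2(2 + 2/3) = 16/3; numerator = 1(3/5) - 2(1) = -7/5; a_2 = (-7/5)/(16/3) = -21/80
  n = 3: D(3) = 3(3 + 2/3) = 11; numerator = 1(-21/80) - 2(3/5) = -117/80; a_3 = (-117/80)/(11) = -117/880
  n = 4: D(4) = 4(4 + 2/3) = 56/3; numerator = 1(-117/880) - 2(-21/80) = 69/176; a_4 = (69/176)/(56/3) = 207/9856

r = 1; a_0 = 1; a_1 = 3/5; a_2 = -21/80; a_3 = -117/880; a_4 = 207/9856


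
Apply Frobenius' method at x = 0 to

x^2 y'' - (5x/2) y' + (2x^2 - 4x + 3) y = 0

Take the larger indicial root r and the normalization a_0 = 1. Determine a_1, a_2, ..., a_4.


Write in Frobenius form y'' + (p(x)/x) y' + (q(x)/x^2) y = 0:
  p(x) = -5/2,  q(x) = 2x^2 - 4x + 3.
Indicial equation: r(r-1) + (-5/2) r + (3) = 0 -> roots r_1 = 2, r_2 = 3/2.
Take r = r_1 = 2. Let y(x) = x^r sum_{n>=0} a_n x^n with a_0 = 1.
Substitute y = x^r sum a_n x^n and match x^{r+n}. The recurrence is
  D(n) a_n - 4 a_{n-1} + 2 a_{n-2} = 0,  where D(n) = (r+n)(r+n-1) + (-5/2)(r+n) + (3).
  a_n = [4 a_{n-1} - 2 a_{n-2}] / D(n).
Since the indicial polynomial factors as (r - r_1)(r - r_2), D(n) = (r_1 + n - r_1)(r_1 + n - r_2) = n(n + 1/2).
Evaluating step by step (a_0 = 1):
  n = 1: D(1) = 1(1 + 1/2) = 3/2; numerator = 4(1) = 4; a_1 = (4)/(3/2) = 8/3
  n = 2: D(2) = 2(2 + 1/2) = 5; numerator = 4(8/3) - 2(1) = 26/3; a_2 = (26/3)/(5) = 26/15
  n = 3: D(3) = 3(3 + 1/2) = 21/2; numerator = 4(26/15) - 2(8/3) = 8/5; a_3 = (8/5)/(21/2) = 16/105
  n = 4: D(4) = 4(4 + 1/2) = 18; numerator = 4(16/105) - 2(26/15) = -20/7; a_4 = (-20/7)/(18) = -10/63

r = 2; a_0 = 1; a_1 = 8/3; a_2 = 26/15; a_3 = 16/105; a_4 = -10/63


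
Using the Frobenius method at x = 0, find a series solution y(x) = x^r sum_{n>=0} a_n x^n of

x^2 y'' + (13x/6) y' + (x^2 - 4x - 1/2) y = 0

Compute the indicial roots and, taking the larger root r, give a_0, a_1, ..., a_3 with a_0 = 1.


Write in Frobenius form y'' + (p(x)/x) y' + (q(x)/x^2) y = 0:
  p(x) = 13/6,  q(x) = x^2 - 4x - 1/2.
Indicial equation: r(r-1) + (13/6) r + (-1/2) = 0 -> roots r_1 = 1/3, r_2 = -3/2.
Take r = r_1 = 1/3. Let y(x) = x^r sum_{n>=0} a_n x^n with a_0 = 1.
Substitute y = x^r sum a_n x^n and match x^{r+n}. The recurrence is
  D(n) a_n - 4 a_{n-1} + 1 a_{n-2} = 0,  where D(n) = (r+n)(r+n-1) + (13/6)(r+n) + (-1/2).
  a_n = [4 a_{n-1} - 1 a_{n-2}] / D(n).
Since the indicial polynomial factors as (r - r_1)(r - r_2), D(n) = (r_1 + n - r_1)(r_1 + n - r_2) = n(n + 11/6).
Evaluating step by step (a_0 = 1):
  n = 1: D(1) = 1(1 + 11/6) = 17/6; numerator = 4(1) = 4; a_1 = (4)/(17/6) = 24/17
  n = 2: D(2) = 2(2 + 11/6) = 23/3; numerator = 4(24/17) - 1(1) = 79/17; a_2 = (79/17)/(23/3) = 237/391
  n = 3: D(3) = 3(3 + 11/6) = 29/2; numerator = 4(237/391) - 1(24/17) = 396/391; a_3 = (396/391)/(29/2) = 792/11339

r = 1/3; a_0 = 1; a_1 = 24/17; a_2 = 237/391; a_3 = 792/11339


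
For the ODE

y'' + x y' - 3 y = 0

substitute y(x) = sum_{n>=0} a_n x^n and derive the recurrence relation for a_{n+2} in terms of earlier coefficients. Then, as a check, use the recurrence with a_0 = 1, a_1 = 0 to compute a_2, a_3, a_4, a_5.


Substitute y = sum_n a_n x^n.
y''(x) has coefficient (n+2)(n+1) a_{n+2} at x^n;
x y'(x) has coefficient n a_n at x^n (shift);
-3 y(x) has coefficient -3 a_n at x^n.
Matching x^n: (n+2)(n+1) a_{n+2} + (n - 3) a_n = 0.
Thus a_{n+2} = (-n + 3) / ((n+1)(n+2)) * a_n.

Check with a_0 = 1, a_1 = 0 (apply the recurrence for n = 0, 1, 2, 3): a_0 = 1, a_1 = 0, a_2 = 3/2, a_3 = 0, a_4 = 1/8, a_5 = 0.

a_(n+2) = (-n + 3) / ((n+1)(n+2)) * a_n; check: a_0 = 1, a_1 = 0, a_2 = 3/2, a_3 = 0, a_4 = 1/8, a_5 = 0


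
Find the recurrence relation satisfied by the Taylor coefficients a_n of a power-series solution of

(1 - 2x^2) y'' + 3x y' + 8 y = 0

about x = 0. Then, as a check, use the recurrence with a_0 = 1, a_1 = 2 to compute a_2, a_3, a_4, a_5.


Substitute y = sum_n a_n x^n.
(1 - 2 x^2) y'' contributes (n+2)(n+1) a_{n+2} - 2 n(n-1) a_n at x^n.
3 x y'(x) contributes 3 n a_n at x^n.
8 y(x) contributes 8 a_n at x^n.
Matching x^n: (n+2)(n+1) a_{n+2} + (-2 n(n-1) + 3 n + 8) a_n = 0.
Thus a_{n+2} = (2 n(n-1) - 3 n - 8) / ((n+1)(n+2)) * a_n.

Check with a_0 = 1, a_1 = 2 (apply the recurrence for n = 0, 1, 2, 3): a_0 = 1, a_1 = 2, a_2 = -4, a_3 = -11/3, a_4 = 10/3, a_5 = 11/12.

a_(n+2) = (2 n(n-1) - 3 n - 8) / ((n+1)(n+2)) * a_n; check: a_0 = 1, a_1 = 2, a_2 = -4, a_3 = -11/3, a_4 = 10/3, a_5 = 11/12


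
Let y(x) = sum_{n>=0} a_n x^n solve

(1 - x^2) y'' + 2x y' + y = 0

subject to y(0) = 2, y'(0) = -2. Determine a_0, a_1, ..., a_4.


Ansatz: y(x) = sum_{n>=0} a_n x^n, so y'(x) = sum_{n>=1} n a_n x^(n-1) and y''(x) = sum_{n>=2} n(n-1) a_n x^(n-2).
Substitute into P(x) y'' + Q(x) y' + R(x) y = 0 with P(x) = 1 - x^2, Q(x) = 2x, R(x) = 1, and match powers of x.
Initial conditions: a_0 = 2, a_1 = -2.
Setting the coefficient of each power of x to zero and solving order by order (substituting the coefficients already found):
  x^0: 2 a_2 + a_0 = 0  ->  2 a_2 = -a_0 = -2  ->  a_2 = -1
  x^1: 6 a_3 + 3 a_1 = 0  ->  6 a_3 = -3 a_1 = 6  ->  a_3 = 1
  x^2: 12 a_4 + 3 a_2 = 0  ->  12 a_4 = -3 a_2 = 3  ->  a_4 = 1/4
Truncated series: y(x) = 2 - 2 x - x^2 + x^3 + (1/4) x^4 + O(x^5).

a_0 = 2; a_1 = -2; a_2 = -1; a_3 = 1; a_4 = 1/4


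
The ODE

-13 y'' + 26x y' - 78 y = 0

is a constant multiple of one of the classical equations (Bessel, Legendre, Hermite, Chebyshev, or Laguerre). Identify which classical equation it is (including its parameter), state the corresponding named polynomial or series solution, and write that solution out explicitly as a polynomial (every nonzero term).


All three coefficients share the factor -13; dividing through by -13 gives  y'' - 2x y' + 6 y = 0.
This matches the Hermite equation y'' - 2x y' + 2n y = 0 with 2n = 6, so n = 3; the polynomial solution is H_3(x).
With y = sum_k a_k x^k, matching x^k gives (k+2)(k+1) a_{k+2} = 2(k - n) a_k = 2(k - 3) a_k. The right side vanishes at k = 3, so the series with the parity of 3 terminates at degree 3.
Standard normalization: leading coefficient of H_n is 2^n, so a_3 = 2^3 = 8. Work downward with a_k = (k+1)(k+2) a_{k+2} / (2(k - n)):
  a_1 = (2)(3)(8) / (2(1 - 3)) = 48/(-4) = -12
Hence H_3(x) = 8 x^3 - 12 x.

H_3(x); series = 8 x^3 - 12 x


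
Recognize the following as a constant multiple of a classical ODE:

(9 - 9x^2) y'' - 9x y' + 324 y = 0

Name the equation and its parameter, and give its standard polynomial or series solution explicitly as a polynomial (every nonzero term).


All three coefficients share the factor 9; dividing through by 9 gives  (1 - x^2) y'' - x y' + 36 y = 0.
This matches the Chebyshev equation (1 - x^2) y'' - x y' + n^2 y = 0 (note the -x y' term, not -2x y') with n^2 = 36, so n = 6; the polynomial solution is T_6(x).
With y = sum_k a_k x^k, matching x^k gives (k+2)(k+1) a_{k+2} = (k^2 - n^2) a_k = (k - 6)(k + 6) a_k. The right side vanishes at k = 6, so the series with the parity of 6 terminates at degree 6.
Standard normalization: leading coefficient of T_n is 2^(n-1), so a_6 = 2^5 = 32. Work downward with a_k = (k+1)(k+2) a_{k+2} / ((k - 6)(k + 6)):
  a_4 = (5)(6)(32) / ((4 - 6)(4 + 6)) = 960/(-20) = -48
  a_2 = (3)(4)(-48) / ((2 - 6)(2 + 6)) = -576/(-32) = 18
  a_0 = (1)(2)(18) / ((0 - 6)(0 + 6)) = 36/(-36) = -1
Hence T_6(x) = 32 x^6 - 48 x^4 + 18 x^2 - 1.

T_6(x); series = 32 x^6 - 48 x^4 + 18 x^2 - 1


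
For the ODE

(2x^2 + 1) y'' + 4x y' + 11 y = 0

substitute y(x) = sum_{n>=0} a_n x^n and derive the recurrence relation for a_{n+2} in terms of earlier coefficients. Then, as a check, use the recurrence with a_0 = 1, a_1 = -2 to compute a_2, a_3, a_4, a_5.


Substitute y = sum_n a_n x^n.
(1 + 2 x^2) y'' contributes (n+2)(n+1) a_{n+2} + 2 n(n-1) a_n at x^n.
4 x y'(x) contributes 4 n a_n at x^n.
11 y(x) contributes 11 a_n at x^n.
Matching x^n: (n+2)(n+1) a_{n+2} + (2 n(n-1) + 4 n + 11) a_n = 0.
Thus a_{n+2} = (-2 n(n-1) - 4 n - 11) / ((n+1)(n+2)) * a_n.

Check with a_0 = 1, a_1 = -2 (apply the recurrence for n = 0, 1, 2, 3): a_0 = 1, a_1 = -2, a_2 = -11/2, a_3 = 5, a_4 = 253/24, a_5 = -35/4.

a_(n+2) = (-2 n(n-1) - 4 n - 11) / ((n+1)(n+2)) * a_n; check: a_0 = 1, a_1 = -2, a_2 = -11/2, a_3 = 5, a_4 = 253/24, a_5 = -35/4


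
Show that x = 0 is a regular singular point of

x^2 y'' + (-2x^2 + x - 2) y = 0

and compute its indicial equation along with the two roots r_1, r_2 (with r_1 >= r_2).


Divide by x^2 to reach normal form y'' + P_1(x) y' + P_2(x) y = 0 with P_1(x) = 0 and P_2(x) = -2 + 1/x - 2/x^2.
x = 0 is a singular point because the y-coefficient -2 + 1/x - 2/x^2 has a pole at x = 0.
It is a regular singular point because x P_1(x) = p(x) = 0 and x^2 P_2(x) = q(x) = -2x^2 + x - 2 are polynomials, hence analytic at x = 0.
p(0) = 0,  q(0) = -2.
Indicial equation: r(r-1) + p(0) r + q(0) = 0, i.e. r^2 + (p(0) - 1) r + q(0) = 0, i.e. r^2 - 1 r - 2 = 0.
Discriminant: (-1)^2 - 4(-2) = 9, so r = (1 ± 3)/2.
Solving: r_1 = 2, r_2 = -1.

indicial: r^2 - 1 r - 2 = 0; roots r_1 = 2, r_2 = -1


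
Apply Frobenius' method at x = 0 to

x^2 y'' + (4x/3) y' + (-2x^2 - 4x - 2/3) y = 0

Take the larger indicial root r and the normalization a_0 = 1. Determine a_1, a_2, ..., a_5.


Write in Frobenius form y'' + (p(x)/x) y' + (q(x)/x^2) y = 0:
  p(x) = 4/3,  q(x) = -2x^2 - 4x - 2/3.
Indicial equation: r(r-1) + (4/3) r + (-2/3) = 0 -> roots r_1 = 2/3, r_2 = -1.
Take r = r_1 = 2/3. Let y(x) = x^r sum_{n>=0} a_n x^n with a_0 = 1.
Substitute y = x^r sum a_n x^n and match x^{r+n}. The recurrence is
  D(n) a_n - 4 a_{n-1} - 2 a_{n-2} = 0,  where D(n) = (r+n)(r+n-1) + (4/3)(r+n) + (-2/3).
  a_n = [4 a_{n-1} + 2 a_{n-2}] / D(n).
Since the indicial polynomial factors as (r - r_1)(r - r_2), D(n) = (r_1 + n - r_1)(r_1 + n - r_2) = n(n + 5/3).
Evaluating step by step (a_0 = 1):
  n = 1: D(1) = 1(1 + 5/3) = 8/3; numerator = 4(1) = 4; a_1 = (4)/(8/3) = 3/2
  n = 2: D(2) = 2(2 + 5/3) = 22/3; numerator = 4(3/2) + 2(1) = 8; a_2 = (8)/(22/3) = 12/11
  n = 3: D(3) = 3(3 + 5/3) = 14; numerator = 4(12/11) + 2(3/2) = 81/11; a_3 = (81/11)/(14) = 81/154
  n = 4: D(4) = 4(4 + 5/3) = 68/3; numerator = 4(81/154) + 2(12/11) = 30/7; a_4 = (30/7)/(68/3) = 45/238
  n = 5: D(5) = 5(5 + 5/3) = 100/3; numerator = 4(45/238) + 2(81/154) = 2367/1309; a_5 = (2367/1309)/(100/3) = 7101/130900

r = 2/3; a_0 = 1; a_1 = 3/2; a_2 = 12/11; a_3 = 81/154; a_4 = 45/238; a_5 = 7101/130900


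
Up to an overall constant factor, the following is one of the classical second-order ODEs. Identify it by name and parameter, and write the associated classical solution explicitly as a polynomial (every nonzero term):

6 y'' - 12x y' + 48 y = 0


All three coefficients share the factor 6; dividing through by 6 gives  y'' - 2x y' + 8 y = 0.
This matches the Hermite equation y'' - 2x y' + 2n y = 0 with 2n = 8, so n = 4; the polynomial solution is H_4(x).
With y = sum_k a_k x^k, matching x^k gives (k+2)(k+1) a_{k+2} = 2(k - n) a_k = 2(k - 4) a_k. The right side vanishes at k = 4, so the series with the parity of 4 terminates at degree 4.
Standard normalization: leading coefficient of H_n is 2^n, so a_4 = 2^4 = 16. Work downward with a_k = (k+1)(k+2) a_{k+2} / (2(k - n)):
  a_2 = (3)(4)(16) / (2(2 - 4)) = 192/(-4) = -48
  a_0 = (1)(2)(-48) / (2(0 - 4)) = -96/(-8) = 12
Hence H_4(x) = 16 x^4 - 48 x^2 + 12.

H_4(x); series = 16 x^4 - 48 x^2 + 12


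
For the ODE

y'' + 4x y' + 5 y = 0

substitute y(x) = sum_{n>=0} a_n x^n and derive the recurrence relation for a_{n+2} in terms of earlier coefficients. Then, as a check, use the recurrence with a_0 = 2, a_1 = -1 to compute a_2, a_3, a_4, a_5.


Substitute y = sum_n a_n x^n.
y''(x) has coefficient (n+2)(n+1) a_{n+2} at x^n;
4 x y'(x) has coefficient 4 n a_n at x^n (shift);
5 y(x) has coefficient 5 a_n at x^n.
Matching x^n: (n+2)(n+1) a_{n+2} + (4n + 5) a_n = 0.
Thus a_{n+2} = (-4n - 5) / ((n+1)(n+2)) * a_n.

Check with a_0 = 2, a_1 = -1 (apply the recurrence for n = 0, 1, 2, 3): a_0 = 2, a_1 = -1, a_2 = -5, a_3 = 3/2, a_4 = 65/12, a_5 = -51/40.

a_(n+2) = (-4n - 5) / ((n+1)(n+2)) * a_n; check: a_0 = 2, a_1 = -1, a_2 = -5, a_3 = 3/2, a_4 = 65/12, a_5 = -51/40


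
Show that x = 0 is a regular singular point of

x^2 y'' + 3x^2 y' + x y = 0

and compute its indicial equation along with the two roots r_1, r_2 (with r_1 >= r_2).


Divide by x^2 to reach normal form y'' + P_1(x) y' + P_2(x) y = 0 with P_1(x) = 3 and P_2(x) = 1/x.
x = 0 is a singular point because the y-coefficient 1/x has a pole at x = 0.
It is a regular singular point because x P_1(x) = p(x) = 3x and x^2 P_2(x) = q(x) = x are polynomials, hence analytic at x = 0.
p(0) = 0,  q(0) = 0.
Indicial equation: r(r-1) + p(0) r + q(0) = 0, i.e. r^2 + (p(0) - 1) r + q(0) = 0, i.e. r^2 - 1 r = 0.
Discriminant: (-1)^2 - 4(0) = 1, so r = (1 ± 1)/2.
Solving: r_1 = 1, r_2 = 0.

indicial: r^2 - 1 r = 0; roots r_1 = 1, r_2 = 0


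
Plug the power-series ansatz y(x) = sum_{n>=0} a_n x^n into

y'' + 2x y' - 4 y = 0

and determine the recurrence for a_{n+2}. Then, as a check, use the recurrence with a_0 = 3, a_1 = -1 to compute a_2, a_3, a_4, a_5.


Substitute y = sum_n a_n x^n.
y''(x) has coefficient (n+2)(n+1) a_{n+2} at x^n;
2 x y'(x) has coefficient 2 n a_n at x^n (shift);
-4 y(x) has coefficient -4 a_n at x^n.
Matching x^n: (n+2)(n+1) a_{n+2} + (2n - 4) a_n = 0.
Thus a_{n+2} = (-2n + 4) / ((n+1)(n+2)) * a_n.

Check with a_0 = 3, a_1 = -1 (apply the recurrence for n = 0, 1, 2, 3): a_0 = 3, a_1 = -1, a_2 = 6, a_3 = -1/3, a_4 = 0, a_5 = 1/30.

a_(n+2) = (-2n + 4) / ((n+1)(n+2)) * a_n; check: a_0 = 3, a_1 = -1, a_2 = 6, a_3 = -1/3, a_4 = 0, a_5 = 1/30


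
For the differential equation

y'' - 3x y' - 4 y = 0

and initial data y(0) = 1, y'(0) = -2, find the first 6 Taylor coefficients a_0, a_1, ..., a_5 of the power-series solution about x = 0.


Ansatz: y(x) = sum_{n>=0} a_n x^n, so y'(x) = sum_{n>=1} n a_n x^(n-1) and y''(x) = sum_{n>=2} n(n-1) a_n x^(n-2).
Substitute into P(x) y'' + Q(x) y' + R(x) y = 0 with P(x) = 1, Q(x) = -3x, R(x) = -4, and match powers of x.
Initial conditions: a_0 = 1, a_1 = -2.
Setting the coefficient of each power of x to zero and solving order by order (substituting the coefficients already found):
  x^0: 2 a_2 - 4 a_0 = 0  ->  2 a_2 = 4 a_0 = 4  ->  a_2 = 2
  x^1: 6 a_3 - 7 a_1 = 0  ->  6 a_3 = 7 a_1 = -14  ->  a_3 = -7/3
  x^2: 12 a_4 - 10 a_2 = 0  ->  12 a_4 = 10 a_2 = 20  ->  a_4 = 5/3
  x^3: 20 a_5 - 13 a_3 = 0  ->  20 a_5 = 13 a_3 = -91/3  ->  a_5 = -91/60
Truncated series: y(x) = 1 - 2 x + 2 x^2 - (7/3) x^3 + (5/3) x^4 - (91/60) x^5 + O(x^6).

a_0 = 1; a_1 = -2; a_2 = 2; a_3 = -7/3; a_4 = 5/3; a_5 = -91/60


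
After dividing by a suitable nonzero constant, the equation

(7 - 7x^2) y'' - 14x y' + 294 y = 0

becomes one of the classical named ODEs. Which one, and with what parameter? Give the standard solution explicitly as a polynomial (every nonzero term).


All three coefficients share the factor 7; dividing through by 7 gives  (1 - x^2) y'' - 2x y' + 42 y = 0.
This matches the Legendre equation (1 - x^2) y'' - 2x y' + n(n+1) y = 0 (note the -2x y' term) with n(n+1) = 42, so n = 6; the polynomial solution is P_6(x).
With y = sum_k a_k x^k, matching x^k gives (k+2)(k+1) a_{k+2} = [k(k+1) - n(n+1)] a_k = (k - 6)(k + 7) a_k. The right side vanishes at k = 6, so the series with the parity of 6 terminates at degree 6.
Standard normalization (P_n(1) = 1): leading coefficient (2n)!/(2^n (n!)^2) = 479001600/(64*518400) = 231/16, so a_6 = 231/16. Work downward with a_k = (k+1)(k+2) a_{k+2} / ((k - 6)(k + 7)):
  a_4 = (5)(6)(231/16) / ((4 - 6)(4 + 7)) = (3465/8)/(-22) = -315/16
  a_2 = (3)(4)(-315/16) / ((2 - 6)(2 + 7)) = (-945/4)/(-36) = 105/16
  a_0 = (1)(2)(105/16) / ((0 - 6)(0 + 7)) = (105/8)/(-42) = -5/16
Hence P_6(x) = 231 x^6/16 - 315 x^4/16 + 105 x^2/16 - 5/16.

P_6(x); series = 231 x^6/16 - 315 x^4/16 + 105 x^2/16 - 5/16


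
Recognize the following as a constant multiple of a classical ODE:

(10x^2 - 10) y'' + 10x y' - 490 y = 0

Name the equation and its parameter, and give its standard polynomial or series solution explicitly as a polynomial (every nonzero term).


All three coefficients share the factor -10; dividing through by -10 gives  (1 - x^2) y'' - x y' + 49 y = 0.
This matches the Chebyshev equation (1 - x^2) y'' - x y' + n^2 y = 0 (note the -x y' term, not -2x y') with n^2 = 49, so n = 7; the polynomial solution is T_7(x).
With y = sum_k a_k x^k, matching x^k gives (k+2)(k+1) a_{k+2} = (k^2 - n^2) a_k = (k - 7)(k + 7) a_k. The right side vanishes at k = 7, so the series with the parity of 7 terminates at degree 7.
Standard normalization: leading coefficient of T_n is 2^(n-1), so a_7 = 2^6 = 64. Work downward with a_k = (k+1)(k+2) a_{k+2} / ((k - 7)(k + 7)):
  a_5 = (6)(7)(64) / ((5 - 7)(5 + 7)) = 2688/(-24) = -112
  a_3 = (4)(5)(-112) / ((3 - 7)(3 + 7)) = -2240/(-40) = 56
  a_1 = (2)(3)(56) / ((1 - 7)(1 + 7)) = 336/(-48) = -7
Hence T_7(x) = 64 x^7 - 112 x^5 + 56 x^3 - 7 x.

T_7(x); series = 64 x^7 - 112 x^5 + 56 x^3 - 7 x


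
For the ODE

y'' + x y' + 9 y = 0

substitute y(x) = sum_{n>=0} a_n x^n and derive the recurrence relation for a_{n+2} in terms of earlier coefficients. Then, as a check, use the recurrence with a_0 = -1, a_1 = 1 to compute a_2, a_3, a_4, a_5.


Substitute y = sum_n a_n x^n.
y''(x) has coefficient (n+2)(n+1) a_{n+2} at x^n;
x y'(x) has coefficient n a_n at x^n (shift);
9 y(x) has coefficient 9 a_n at x^n.
Matching x^n: (n+2)(n+1) a_{n+2} + (n + 9) a_n = 0.
Thus a_{n+2} = (-n - 9) / ((n+1)(n+2)) * a_n.

Check with a_0 = -1, a_1 = 1 (apply the recurrence for n = 0, 1, 2, 3): a_0 = -1, a_1 = 1, a_2 = 9/2, a_3 = -5/3, a_4 = -33/8, a_5 = 1.

a_(n+2) = (-n - 9) / ((n+1)(n+2)) * a_n; check: a_0 = -1, a_1 = 1, a_2 = 9/2, a_3 = -5/3, a_4 = -33/8, a_5 = 1


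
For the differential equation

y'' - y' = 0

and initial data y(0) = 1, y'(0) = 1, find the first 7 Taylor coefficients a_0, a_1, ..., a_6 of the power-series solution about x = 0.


Ansatz: y(x) = sum_{n>=0} a_n x^n, so y'(x) = sum_{n>=1} n a_n x^(n-1) and y''(x) = sum_{n>=2} n(n-1) a_n x^(n-2).
Substitute into P(x) y'' + Q(x) y' + R(x) y = 0 with P(x) = 1, Q(x) = -1, R(x) = 0, and match powers of x.
Initial conditions: a_0 = 1, a_1 = 1.
Setting the coefficient of each power of x to zero and solving order by order (substituting the coefficients already found):
  x^0: 2 a_2 - a_1 = 0  ->  2 a_2 = a_1 = 1  ->  a_2 = 1/2
  x^1: 6 a_3 - 2 a_2 = 0  ->  6 a_3 = 2 a_2 = 1  ->  a_3 = 1/6
  x^2: 12 a_4 - 3 a_3 = 0  ->  12 a_4 = 3 a_3 = 1/2  ->  a_4 = 1/24
  x^3: 20 a_5 - 4 a_4 = 0  ->  20 a_5 = 4 a_4 = 1/6  ->  a_5 = 1/120
  x^4: 30 a_6 - 5 a_5 = 0  ->  30 a_6 = 5 a_5 = 1/24  ->  a_6 = 1/720
Truncated series: y(x) = 1 + x + (1/2) x^2 + (1/6) x^3 + (1/24) x^4 + (1/120) x^5 + (1/720) x^6 + O(x^7).

a_0 = 1; a_1 = 1; a_2 = 1/2; a_3 = 1/6; a_4 = 1/24; a_5 = 1/120; a_6 = 1/720


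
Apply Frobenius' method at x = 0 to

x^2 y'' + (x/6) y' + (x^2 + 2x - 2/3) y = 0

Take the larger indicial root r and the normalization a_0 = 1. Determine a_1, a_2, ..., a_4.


Write in Frobenius form y'' + (p(x)/x) y' + (q(x)/x^2) y = 0:
  p(x) = 1/6,  q(x) = x^2 + 2x - 2/3.
Indicial equation: r(r-1) + (1/6) r + (-2/3) = 0 -> roots r_1 = 4/3, r_2 = -1/2.
Take r = r_1 = 4/3. Let y(x) = x^r sum_{n>=0} a_n x^n with a_0 = 1.
Substitute y = x^r sum a_n x^n and match x^{r+n}. The recurrence is
  D(n) a_n + 2 a_{n-1} + 1 a_{n-2} = 0,  where D(n) = (r+n)(r+n-1) + (1/6)(r+n) + (-2/3).
  a_n = [-2 a_{n-1} - 1 a_{n-2}] / D(n).
Since the indicial polynomial factors as (r - r_1)(r - r_2), D(n) = (r_1 + n - r_1)(r_1 + n - r_2) = n(n + 11/6).
Evaluating step by step (a_0 = 1):
  n = 1: D(1) = 1(1 + 11/6) = 17/6; numerator = -2(1) = -2; a_1 = (-2)/(17/6) = -12/17
  n = 2: D(2) = 2(2 + 11/6) = 23/3; numerator = -2(-12/17) - 1(1) = 7/17; a_2 = (7/17)/(23/3) = 21/391
  n = 3: D(3) = 3(3 + 11/6) = 29/2; numerator = -2(21/391) - 1(-12/17) = 234/391; a_3 = (234/391)/(29/2) = 468/11339
  n = 4: D(4) = 4(4 + 11/6) = 70/3; numerator = -2(468/11339) - 1(21/391) = -1545/11339; a_4 = (-1545/11339)/(70/3) = -927/158746

r = 4/3; a_0 = 1; a_1 = -12/17; a_2 = 21/391; a_3 = 468/11339; a_4 = -927/158746


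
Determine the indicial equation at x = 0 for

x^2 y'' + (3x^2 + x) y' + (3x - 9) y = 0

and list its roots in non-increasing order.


Divide by x^2 to reach normal form y'' + P_1(x) y' + P_2(x) y = 0 with P_1(x) = 3 + 1/x and P_2(x) = 3/x - 9/x^2.
x = 0 is a singular point because the y'-coefficient 3 + 1/x has a pole at x = 0 and the y-coefficient 3/x - 9/x^2 has a pole at x = 0.
It is a regular singular point because x P_1(x) = p(x) = 3x + 1 and x^2 P_2(x) = q(x) = 3x - 9 are polynomials, hence analytic at x = 0.
p(0) = 1,  q(0) = -9.
Indicial equation: r(r-1) + p(0) r + q(0) = 0, i.e. r^2 + (p(0) - 1) r + q(0) = 0, i.e. r^2 - 9 = 0.
Discriminant: (0)^2 - 4(-9) = 36, so r = (0 ± 6)/2.
Solving: r_1 = 3, r_2 = -3.

indicial: r^2 - 9 = 0; roots r_1 = 3, r_2 = -3


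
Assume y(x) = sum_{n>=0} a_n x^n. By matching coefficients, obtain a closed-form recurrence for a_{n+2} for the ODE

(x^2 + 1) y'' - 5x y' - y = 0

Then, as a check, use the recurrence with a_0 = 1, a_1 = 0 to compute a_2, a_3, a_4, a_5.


Substitute y = sum_n a_n x^n.
(1 + 1 x^2) y'' contributes (n+2)(n+1) a_{n+2} + n(n-1) a_n at x^n.
-5 x y'(x) contributes -5 n a_n at x^n.
-y(x) contributes -1 a_n at x^n.
Matching x^n: (n+2)(n+1) a_{n+2} + (n(n-1) - 5 n - 1) a_n = 0.
Thus a_{n+2} = (-n(n-1) + 5 n + 1) / ((n+1)(n+2)) * a_n.

Check with a_0 = 1, a_1 = 0 (apply the recurrence for n = 0, 1, 2, 3): a_0 = 1, a_1 = 0, a_2 = 1/2, a_3 = 0, a_4 = 3/8, a_5 = 0.

a_(n+2) = (-n(n-1) + 5 n + 1) / ((n+1)(n+2)) * a_n; check: a_0 = 1, a_1 = 0, a_2 = 1/2, a_3 = 0, a_4 = 3/8, a_5 = 0


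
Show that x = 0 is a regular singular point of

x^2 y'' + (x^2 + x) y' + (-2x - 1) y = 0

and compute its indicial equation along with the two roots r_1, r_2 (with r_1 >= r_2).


Divide by x^2 to reach normal form y'' + P_1(x) y' + P_2(x) y = 0 with P_1(x) = 1 + 1/x and P_2(x) = -2/x - 1/x^2.
x = 0 is a singular point because the y'-coefficient 1 + 1/x has a pole at x = 0 and the y-coefficient -2/x - 1/x^2 has a pole at x = 0.
It is a regular singular point because x P_1(x) = p(x) = x + 1 and x^2 P_2(x) = q(x) = -2x - 1 are polynomials, hence analytic at x = 0.
p(0) = 1,  q(0) = -1.
Indicial equation: r(r-1) + p(0) r + q(0) = 0, i.e. r^2 + (p(0) - 1) r + q(0) = 0, i.e. r^2 - 1 = 0.
Discriminant: (0)^2 - 4(-1) = 4, so r = (0 ± 2)/2.
Solving: r_1 = 1, r_2 = -1.

indicial: r^2 - 1 = 0; roots r_1 = 1, r_2 = -1


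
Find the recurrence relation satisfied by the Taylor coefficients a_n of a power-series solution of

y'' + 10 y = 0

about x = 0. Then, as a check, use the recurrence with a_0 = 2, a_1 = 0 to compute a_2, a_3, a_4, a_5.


Substitute y = sum_n a_n x^n into y'' + (const) y = 0.
y''(x) = sum_{n>=0} (n+2)(n+1) a_{n+2} x^n.
The ODE becomes sum_n [(n+2)(n+1) a_{n+2} + 10 a_n] x^n = 0.
Setting each coefficient to zero gives the recurrence:
  (n+2)(n+1) a_{n+2} + 10 a_n = 0,
  a_{n+2} = -10 / ((n+1)(n+2)) a_n.

Check with a_0 = 2, a_1 = 0 (apply the recurrence for n = 0, 1, 2, 3): a_0 = 2, a_1 = 0, a_2 = -10, a_3 = 0, a_4 = 25/3, a_5 = 0.

a_{n+2} = -10/((n+1)(n+2)) * a_n; check: a_0 = 2, a_1 = 0, a_2 = -10, a_3 = 0, a_4 = 25/3, a_5 = 0


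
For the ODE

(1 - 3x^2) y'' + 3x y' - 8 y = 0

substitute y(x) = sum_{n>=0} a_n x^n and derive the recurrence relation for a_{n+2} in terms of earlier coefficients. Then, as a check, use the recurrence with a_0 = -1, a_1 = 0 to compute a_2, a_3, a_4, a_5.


Substitute y = sum_n a_n x^n.
(1 - 3 x^2) y'' contributes (n+2)(n+1) a_{n+2} - 3 n(n-1) a_n at x^n.
3 x y'(x) contributes 3 n a_n at x^n.
-8 y(x) contributes -8 a_n at x^n.
Matching x^n: (n+2)(n+1) a_{n+2} + (-3 n(n-1) + 3 n - 8) a_n = 0.
Thus a_{n+2} = (3 n(n-1) - 3 n + 8) / ((n+1)(n+2)) * a_n.

Check with a_0 = -1, a_1 = 0 (apply the recurrence for n = 0, 1, 2, 3): a_0 = -1, a_1 = 0, a_2 = -4, a_3 = 0, a_4 = -8/3, a_5 = 0.

a_(n+2) = (3 n(n-1) - 3 n + 8) / ((n+1)(n+2)) * a_n; check: a_0 = -1, a_1 = 0, a_2 = -4, a_3 = 0, a_4 = -8/3, a_5 = 0


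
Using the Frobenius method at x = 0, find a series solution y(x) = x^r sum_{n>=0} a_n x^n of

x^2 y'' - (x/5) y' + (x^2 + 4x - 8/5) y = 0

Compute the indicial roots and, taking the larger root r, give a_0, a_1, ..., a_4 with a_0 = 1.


Write in Frobenius form y'' + (p(x)/x) y' + (q(x)/x^2) y = 0:
  p(x) = -1/5,  q(x) = x^2 + 4x - 8/5.
Indicial equation: r(r-1) + (-1/5) r + (-8/5) = 0 -> roots r_1 = 2, r_2 = -4/5.
Take r = r_1 = 2. Let y(x) = x^r sum_{n>=0} a_n x^n with a_0 = 1.
Substitute y = x^r sum a_n x^n and match x^{r+n}. The recurrence is
  D(n) a_n + 4 a_{n-1} + 1 a_{n-2} = 0,  where D(n) = (r+n)(r+n-1) + (-1/5)(r+n) + (-8/5).
  a_n = [-4 a_{n-1} - 1 a_{n-2}] / D(n).
Since the indicial polynomial factors as (r - r_1)(r - r_2), D(n) = (r_1 + n - r_1)(r_1 + n - r_2) = n(n + 14/5).
Evaluating step by step (a_0 = 1):
  n = 1: D(1) = 1(1 + 14/5) = 19/5; numerator = -4(1) = -4; a_1 = (-4)/(19/5) = -20/19
  n = 2: D(2) = 2(2 + 14/5) = 48/5; numerator = -4(-20/19) - 1(1) = 61/19; a_2 = (61/19)/(48/5) = 305/912
  n = 3: D(3) = 3(3 + 14/5) = 87/5; numerator = -4(305/912) - 1(-20/19) = -65/228; a_3 = (-65/228)/(87/5) = -325/19836
  n = 4: D(4) = 4(4 + 14/5) = 136/5; numerator = -4(-325/19836) - 1(305/912) = -21335/79344; a_4 = (-21335/79344)/(136/5) = -6275/634752

r = 2; a_0 = 1; a_1 = -20/19; a_2 = 305/912; a_3 = -325/19836; a_4 = -6275/634752


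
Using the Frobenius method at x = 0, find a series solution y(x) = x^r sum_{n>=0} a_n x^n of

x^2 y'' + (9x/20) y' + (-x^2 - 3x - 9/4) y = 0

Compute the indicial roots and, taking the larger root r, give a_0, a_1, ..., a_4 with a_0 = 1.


Write in Frobenius form y'' + (p(x)/x) y' + (q(x)/x^2) y = 0:
  p(x) = 9/20,  q(x) = -x^2 - 3x - 9/4.
Indicial equation: r(r-1) + (9/20) r + (-9/4) = 0 -> roots r_1 = 9/5, r_2 = -5/4.
Take r = r_1 = 9/5. Let y(x) = x^r sum_{n>=0} a_n x^n with a_0 = 1.
Substitute y = x^r sum a_n x^n and match x^{r+n}. The recurrence is
  D(n) a_n - 3 a_{n-1} - 1 a_{n-2} = 0,  where D(n) = (r+n)(r+n-1) + (9/20)(r+n) + (-9/4).
  a_n = [3 a_{n-1} + 1 a_{n-2}] / D(n).
Since the indicial polynomial factors as (r - r_1)(r - r_2), D(n) = (r_1 + n - r_1)(r_1 + n - r_2) = n(n + 61/20).
Evaluating step by step (a_0 = 1):
  n = 1: D(1) = 1(1 + 61/20) = 81/20; numerator = 3(1) = 3; a_1 = (3)/(81/20) = 20/27
  n = 2: D(2) = 2(2 + 61/20) = 101/10; numerator = 3(20/27) + 1(1) = 29/9; a_2 = (29/9)/(101/10) = 290/909
  n = 3: D(3) = 3(3 + 61/20) = 363/20; numerator = 3(290/909) + 1(20/27) = 4630/2727; a_3 = (4630/2727)/(363/20) = 92600/989901
  n = 4: D(4) = 4(4 + 61/20) = 141/5; numerator = 3(92600/989901) + 1(290/909) = 197870/329967; a_4 = (197870/329967)/(141/5) = 21050/989901

r = 9/5; a_0 = 1; a_1 = 20/27; a_2 = 290/909; a_3 = 92600/989901; a_4 = 21050/989901


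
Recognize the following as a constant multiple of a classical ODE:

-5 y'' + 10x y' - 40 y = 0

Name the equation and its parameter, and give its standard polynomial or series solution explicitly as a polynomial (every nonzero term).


All three coefficients share the factor -5; dividing through by -5 gives  y'' - 2x y' + 8 y = 0.
This matches the Hermite equation y'' - 2x y' + 2n y = 0 with 2n = 8, so n = 4; the polynomial solution is H_4(x).
With y = sum_k a_k x^k, matching x^k gives (k+2)(k+1) a_{k+2} = 2(k - n) a_k = 2(k - 4) a_k. The right side vanishes at k = 4, so the series with the parity of 4 terminates at degree 4.
Standard normalization: leading coefficient of H_n is 2^n, so a_4 = 2^4 = 16. Work downward with a_k = (k+1)(k+2) a_{k+2} / (2(k - n)):
  a_2 = (3)(4)(16) / (2(2 - 4)) = 192/(-4) = -48
  a_0 = (1)(2)(-48) / (2(0 - 4)) = -96/(-8) = 12
Hence H_4(x) = 16 x^4 - 48 x^2 + 12.

H_4(x); series = 16 x^4 - 48 x^2 + 12
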